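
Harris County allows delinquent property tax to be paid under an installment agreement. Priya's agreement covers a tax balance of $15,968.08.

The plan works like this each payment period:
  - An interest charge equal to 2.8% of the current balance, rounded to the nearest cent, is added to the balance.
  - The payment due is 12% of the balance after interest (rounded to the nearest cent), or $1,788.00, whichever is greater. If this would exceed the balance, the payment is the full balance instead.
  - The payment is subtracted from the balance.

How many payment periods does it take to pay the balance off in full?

11

# | Opening | Interest | Payment | End bal
1 | $15,968.08 | $447.11 | $1,969.82 | $14,445.37
2 | $14,445.37 | $404.47 | $1,788.00 | $13,061.84
3 | $13,061.84 | $365.73 | $1,788.00 | $11,639.57
4 | $11,639.57 | $325.91 | $1,788.00 | $10,177.48
5 | $10,177.48 | $284.97 | $1,788.00 | $8,674.45
6 | $8,674.45 | $242.88 | $1,788.00 | $7,129.33
7 | $7,129.33 | $199.62 | $1,788.00 | $5,540.95
8 | $5,540.95 | $155.15 | $1,788.00 | $3,908.10
9 | $3,908.10 | $109.43 | $1,788.00 | $2,229.53
10 | $2,229.53 | $62.43 | $1,788.00 | $503.96
11 | $503.96 | $14.11 | $518.07 | $0.00
Balance reaches $0.00 in payment period 11.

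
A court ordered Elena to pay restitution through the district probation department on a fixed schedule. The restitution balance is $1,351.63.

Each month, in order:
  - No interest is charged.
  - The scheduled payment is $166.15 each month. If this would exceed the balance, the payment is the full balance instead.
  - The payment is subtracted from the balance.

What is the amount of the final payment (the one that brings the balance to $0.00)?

$22.43

Month 1: opening $1,351.63; payment $166.15; balance $1,185.48
Month 2: opening $1,185.48; payment $166.15; balance $1,019.33
Month 3: opening $1,019.33; payment $166.15; balance $853.18
Month 4: opening $853.18; payment $166.15; balance $687.03
Month 5: opening $687.03; payment $166.15; balance $520.88
Month 6: opening $520.88; payment $166.15; balance $354.73
Month 7: opening $354.73; payment $166.15; balance $188.58
Month 8: opening $188.58; payment $166.15; balance $22.43
Month 9: opening $22.43; payment $22.43; balance $0.00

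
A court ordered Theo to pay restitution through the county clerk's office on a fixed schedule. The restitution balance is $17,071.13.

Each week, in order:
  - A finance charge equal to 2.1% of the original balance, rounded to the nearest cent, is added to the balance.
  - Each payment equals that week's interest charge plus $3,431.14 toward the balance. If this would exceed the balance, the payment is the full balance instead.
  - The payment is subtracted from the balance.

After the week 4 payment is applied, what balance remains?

Week 1: $17,071.13 +$358.49 interest = $17,429.62; pay $3,789.63 → $13,639.99
Week 2: $13,639.99 +$358.49 interest = $13,998.48; pay $3,789.63 → $10,208.85
Week 3: $10,208.85 +$358.49 interest = $10,567.34; pay $3,789.63 → $6,777.71
Week 4: $6,777.71 +$358.49 interest = $7,136.20; pay $3,789.63 → $3,346.57

$3,346.57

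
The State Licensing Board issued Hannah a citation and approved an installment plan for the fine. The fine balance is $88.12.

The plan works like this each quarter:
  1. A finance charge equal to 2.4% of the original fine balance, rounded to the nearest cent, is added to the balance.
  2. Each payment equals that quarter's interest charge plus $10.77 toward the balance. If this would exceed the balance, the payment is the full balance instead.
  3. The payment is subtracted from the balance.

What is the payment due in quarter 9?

$4.07

Quarter 1: opening $88.12; interest $2.11 → $90.23; payment $12.88; balance $77.35
Quarter 2: opening $77.35; interest $2.11 → $79.46; payment $12.88; balance $66.58
Quarter 3: opening $66.58; interest $2.11 → $68.69; payment $12.88; balance $55.81
Quarter 4: opening $55.81; interest $2.11 → $57.92; payment $12.88; balance $45.04
Quarter 5: opening $45.04; interest $2.11 → $47.15; payment $12.88; balance $34.27
Quarter 6: opening $34.27; interest $2.11 → $36.38; payment $12.88; balance $23.50
Quarter 7: opening $23.50; interest $2.11 → $25.61; payment $12.88; balance $12.73
Quarter 8: opening $12.73; interest $2.11 → $14.84; payment $12.88; balance $1.96
Quarter 9: opening $1.96; interest $2.11 → $4.07; payment $4.07; balance $0.00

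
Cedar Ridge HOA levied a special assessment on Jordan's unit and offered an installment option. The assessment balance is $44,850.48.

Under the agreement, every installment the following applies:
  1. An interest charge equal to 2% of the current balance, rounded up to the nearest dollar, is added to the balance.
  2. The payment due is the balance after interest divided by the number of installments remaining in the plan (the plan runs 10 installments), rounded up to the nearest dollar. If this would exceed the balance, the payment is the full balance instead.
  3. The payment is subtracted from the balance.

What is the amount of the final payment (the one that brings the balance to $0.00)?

# | Opening | Interest | Payment | End bal
1 | $44,850.48 | $898.00 | $4,575.00 | $41,173.48
2 | $41,173.48 | $824.00 | $4,667.00 | $37,330.48
3 | $37,330.48 | $747.00 | $4,760.00 | $33,317.48
4 | $33,317.48 | $667.00 | $4,855.00 | $29,129.48
5 | $29,129.48 | $583.00 | $4,953.00 | $24,759.48
6 | $24,759.48 | $496.00 | $5,052.00 | $20,203.48
7 | $20,203.48 | $405.00 | $5,153.00 | $15,455.48
8 | $15,455.48 | $310.00 | $5,256.00 | $10,509.48
9 | $10,509.48 | $211.00 | $5,361.00 | $5,359.48
10 | $5,359.48 | $108.00 | $5,467.48 | $0.00

$5,467.48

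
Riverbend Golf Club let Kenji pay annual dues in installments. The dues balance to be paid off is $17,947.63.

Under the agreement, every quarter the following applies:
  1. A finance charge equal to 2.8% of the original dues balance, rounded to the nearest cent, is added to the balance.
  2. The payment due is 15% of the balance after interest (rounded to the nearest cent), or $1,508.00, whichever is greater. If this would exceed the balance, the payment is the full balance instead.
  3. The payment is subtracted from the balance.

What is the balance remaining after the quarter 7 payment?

$7,536.66

Quarter 1: opening $17,947.63; interest $502.53 → $18,450.16; payment $2,767.52; balance $15,682.64
Quarter 2: opening $15,682.64; interest $502.53 → $16,185.17; payment $2,427.78; balance $13,757.39
Quarter 3: opening $13,757.39; interest $502.53 → $14,259.92; payment $2,138.99; balance $12,120.93
Quarter 4: opening $12,120.93; interest $502.53 → $12,623.46; payment $1,893.52; balance $10,729.94
Quarter 5: opening $10,729.94; interest $502.53 → $11,232.47; payment $1,684.87; balance $9,547.60
Quarter 6: opening $9,547.60; interest $502.53 → $10,050.13; payment $1,508.00; balance $8,542.13
Quarter 7: opening $8,542.13; interest $502.53 → $9,044.66; payment $1,508.00; balance $7,536.66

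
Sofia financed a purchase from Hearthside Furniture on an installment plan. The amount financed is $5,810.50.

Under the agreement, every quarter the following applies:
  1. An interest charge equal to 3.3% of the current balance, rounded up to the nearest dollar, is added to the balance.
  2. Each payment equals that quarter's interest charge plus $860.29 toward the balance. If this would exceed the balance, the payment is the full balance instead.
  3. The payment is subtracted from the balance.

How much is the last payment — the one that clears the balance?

$670.76

Quarter 1: $5,810.50 +$192.00 interest = $6,002.50; pay $1,052.29 → $4,950.21
Quarter 2: $4,950.21 +$164.00 interest = $5,114.21; pay $1,024.29 → $4,089.92
Quarter 3: $4,089.92 +$135.00 interest = $4,224.92; pay $995.29 → $3,229.63
Quarter 4: $3,229.63 +$107.00 interest = $3,336.63; pay $967.29 → $2,369.34
Quarter 5: $2,369.34 +$79.00 interest = $2,448.34; pay $939.29 → $1,509.05
Quarter 6: $1,509.05 +$50.00 interest = $1,559.05; pay $910.29 → $648.76
Quarter 7: $648.76 +$22.00 interest = $670.76; pay $670.76 → $0.00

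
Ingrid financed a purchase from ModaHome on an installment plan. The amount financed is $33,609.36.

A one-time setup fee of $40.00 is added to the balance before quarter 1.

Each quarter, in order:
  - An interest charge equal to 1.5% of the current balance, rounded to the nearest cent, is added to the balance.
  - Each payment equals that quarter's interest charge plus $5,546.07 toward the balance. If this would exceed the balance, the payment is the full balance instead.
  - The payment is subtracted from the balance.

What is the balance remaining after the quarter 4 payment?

Quarter 1: $33,649.36 +$504.74 interest = $34,154.10; pay $6,050.81 → $28,103.29
Quarter 2: $28,103.29 +$421.55 interest = $28,524.84; pay $5,967.62 → $22,557.22
Quarter 3: $22,557.22 +$338.36 interest = $22,895.58; pay $5,884.43 → $17,011.15
Quarter 4: $17,011.15 +$255.17 interest = $17,266.32; pay $5,801.24 → $11,465.08

$11,465.08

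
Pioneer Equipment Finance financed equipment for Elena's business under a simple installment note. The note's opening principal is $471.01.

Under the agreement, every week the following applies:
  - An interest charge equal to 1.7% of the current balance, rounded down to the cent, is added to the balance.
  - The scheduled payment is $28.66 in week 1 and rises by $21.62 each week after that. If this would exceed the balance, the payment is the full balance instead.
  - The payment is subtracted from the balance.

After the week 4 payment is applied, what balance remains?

$255.05

Week 1: opening $471.01; interest $8.00 → $479.01; payment $28.66; balance $450.35
Week 2: opening $450.35; interest $7.65 → $458.00; payment $50.28; balance $407.72
Week 3: opening $407.72; interest $6.93 → $414.65; payment $71.90; balance $342.75
Week 4: opening $342.75; interest $5.82 → $348.57; payment $93.52; balance $255.05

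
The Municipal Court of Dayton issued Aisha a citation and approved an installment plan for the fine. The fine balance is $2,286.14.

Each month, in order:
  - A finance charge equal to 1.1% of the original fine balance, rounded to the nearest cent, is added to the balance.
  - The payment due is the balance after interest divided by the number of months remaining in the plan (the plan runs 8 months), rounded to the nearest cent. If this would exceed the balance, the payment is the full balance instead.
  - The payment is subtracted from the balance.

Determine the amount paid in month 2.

Month 1: $2,286.14 +$25.15 interest = $2,311.29; pay $288.91 → $2,022.38
Month 2: $2,022.38 +$25.15 interest = $2,047.53; pay $292.50 → $1,755.03

$292.50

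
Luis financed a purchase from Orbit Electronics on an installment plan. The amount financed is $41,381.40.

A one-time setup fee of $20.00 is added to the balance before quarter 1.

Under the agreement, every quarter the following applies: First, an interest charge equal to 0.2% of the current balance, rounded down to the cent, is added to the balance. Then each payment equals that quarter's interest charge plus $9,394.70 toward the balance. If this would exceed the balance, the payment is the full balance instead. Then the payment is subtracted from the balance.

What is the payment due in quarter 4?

Quarter 1: $41,401.40 +$82.80 interest = $41,484.20; pay $9,477.50 → $32,006.70
Quarter 2: $32,006.70 +$64.01 interest = $32,070.71; pay $9,458.71 → $22,612.00
Quarter 3: $22,612.00 +$45.22 interest = $22,657.22; pay $9,439.92 → $13,217.30
Quarter 4: $13,217.30 +$26.43 interest = $13,243.73; pay $9,421.13 → $3,822.60

$9,421.13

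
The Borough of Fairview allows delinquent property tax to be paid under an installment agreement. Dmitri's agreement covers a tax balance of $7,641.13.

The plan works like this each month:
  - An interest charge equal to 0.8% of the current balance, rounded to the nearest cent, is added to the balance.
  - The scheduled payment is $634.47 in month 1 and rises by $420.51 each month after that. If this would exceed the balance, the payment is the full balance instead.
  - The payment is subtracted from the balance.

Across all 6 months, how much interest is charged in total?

$229.54

Month 1: opening $7,641.13; interest $61.13 → $7,702.26; payment $634.47; balance $7,067.79
Month 2: opening $7,067.79; interest $56.54 → $7,124.33; payment $1,054.98; balance $6,069.35
Month 3: opening $6,069.35; interest $48.55 → $6,117.90; payment $1,475.49; balance $4,642.41
Month 4: opening $4,642.41; interest $37.14 → $4,679.55; payment $1,896.00; balance $2,783.55
Month 5: opening $2,783.55; interest $22.27 → $2,805.82; payment $2,316.51; balance $489.31
Month 6: opening $489.31; interest $3.91 → $493.22; payment $493.22; balance $0.00
Total interest: $61.13 + $56.54 + $48.55 + $37.14 + $22.27 + $3.91 = $229.54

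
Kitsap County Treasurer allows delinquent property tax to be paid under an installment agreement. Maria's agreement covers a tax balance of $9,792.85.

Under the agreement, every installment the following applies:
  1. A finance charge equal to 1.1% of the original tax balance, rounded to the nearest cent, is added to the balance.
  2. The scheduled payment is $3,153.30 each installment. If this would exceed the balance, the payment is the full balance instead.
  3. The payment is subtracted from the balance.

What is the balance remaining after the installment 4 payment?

# | Opening | Interest | Payment | End bal
1 | $9,792.85 | $107.72 | $3,153.30 | $6,747.27
2 | $6,747.27 | $107.72 | $3,153.30 | $3,701.69
3 | $3,701.69 | $107.72 | $3,153.30 | $656.11
4 | $656.11 | $107.72 | $763.83 | $0.00

$0.00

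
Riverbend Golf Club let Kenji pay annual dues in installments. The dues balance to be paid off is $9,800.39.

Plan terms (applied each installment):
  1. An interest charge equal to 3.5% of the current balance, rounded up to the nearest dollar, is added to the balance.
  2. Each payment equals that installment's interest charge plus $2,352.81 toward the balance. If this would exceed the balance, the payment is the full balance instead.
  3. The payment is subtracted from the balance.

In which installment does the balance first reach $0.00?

5

# | Opening | Interest | Payment | End bal
1 | $9,800.39 | $344.00 | $2,696.81 | $7,447.58
2 | $7,447.58 | $261.00 | $2,613.81 | $5,094.77
3 | $5,094.77 | $179.00 | $2,531.81 | $2,741.96
4 | $2,741.96 | $96.00 | $2,448.81 | $389.15
5 | $389.15 | $14.00 | $403.15 | $0.00
Balance reaches $0.00 in installment 5.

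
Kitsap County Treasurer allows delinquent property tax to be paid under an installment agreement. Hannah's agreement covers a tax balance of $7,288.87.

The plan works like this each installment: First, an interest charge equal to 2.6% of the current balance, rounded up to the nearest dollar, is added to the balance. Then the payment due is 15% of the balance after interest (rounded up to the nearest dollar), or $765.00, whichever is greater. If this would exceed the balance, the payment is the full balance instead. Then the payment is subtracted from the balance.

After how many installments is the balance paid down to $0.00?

10

# | Opening | Interest | Payment | End bal
1 | $7,288.87 | $190.00 | $1,122.00 | $6,356.87
2 | $6,356.87 | $166.00 | $979.00 | $5,543.87
3 | $5,543.87 | $145.00 | $854.00 | $4,834.87
4 | $4,834.87 | $126.00 | $765.00 | $4,195.87
5 | $4,195.87 | $110.00 | $765.00 | $3,540.87
6 | $3,540.87 | $93.00 | $765.00 | $2,868.87
7 | $2,868.87 | $75.00 | $765.00 | $2,178.87
8 | $2,178.87 | $57.00 | $765.00 | $1,470.87
9 | $1,470.87 | $39.00 | $765.00 | $744.87
10 | $744.87 | $20.00 | $764.87 | $0.00
Balance reaches $0.00 in installment 10.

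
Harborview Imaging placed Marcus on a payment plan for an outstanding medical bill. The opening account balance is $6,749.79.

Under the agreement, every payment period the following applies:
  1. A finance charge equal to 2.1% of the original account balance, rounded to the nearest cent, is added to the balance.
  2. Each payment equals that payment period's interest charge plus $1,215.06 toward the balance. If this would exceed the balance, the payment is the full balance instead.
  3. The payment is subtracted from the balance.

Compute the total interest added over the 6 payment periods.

Payment period 1: opening $6,749.79; interest $141.75 → $6,891.54; payment $1,356.81; balance $5,534.73
Payment period 2: opening $5,534.73; interest $141.75 → $5,676.48; payment $1,356.81; balance $4,319.67
Payment period 3: opening $4,319.67; interest $141.75 → $4,461.42; payment $1,356.81; balance $3,104.61
Payment period 4: opening $3,104.61; interest $141.75 → $3,246.36; payment $1,356.81; balance $1,889.55
Payment period 5: opening $1,889.55; interest $141.75 → $2,031.30; payment $1,356.81; balance $674.49
Payment period 6: opening $674.49; interest $141.75 → $816.24; payment $816.24; balance $0.00
Total interest: $141.75 + $141.75 + $141.75 + $141.75 + $141.75 + $141.75 = $850.50

$850.50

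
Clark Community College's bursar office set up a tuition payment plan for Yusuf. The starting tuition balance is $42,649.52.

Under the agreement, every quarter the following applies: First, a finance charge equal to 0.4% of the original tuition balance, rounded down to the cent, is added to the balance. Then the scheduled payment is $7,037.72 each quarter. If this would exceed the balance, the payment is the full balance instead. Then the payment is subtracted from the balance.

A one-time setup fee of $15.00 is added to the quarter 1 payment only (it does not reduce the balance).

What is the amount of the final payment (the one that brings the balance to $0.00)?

$1,617.33

Quarter 1: opening $42,649.52; interest $170.59 → $42,820.11; payment $7,037.72 (+ $15.00 fee); balance $35,782.39
Quarter 2: opening $35,782.39; interest $170.59 → $35,952.98; payment $7,037.72; balance $28,915.26
Quarter 3: opening $28,915.26; interest $170.59 → $29,085.85; payment $7,037.72; balance $22,048.13
Quarter 4: opening $22,048.13; interest $170.59 → $22,218.72; payment $7,037.72; balance $15,181.00
Quarter 5: opening $15,181.00; interest $170.59 → $15,351.59; payment $7,037.72; balance $8,313.87
Quarter 6: opening $8,313.87; interest $170.59 → $8,484.46; payment $7,037.72; balance $1,446.74
Quarter 7: opening $1,446.74; interest $170.59 → $1,617.33; payment $1,617.33; balance $0.00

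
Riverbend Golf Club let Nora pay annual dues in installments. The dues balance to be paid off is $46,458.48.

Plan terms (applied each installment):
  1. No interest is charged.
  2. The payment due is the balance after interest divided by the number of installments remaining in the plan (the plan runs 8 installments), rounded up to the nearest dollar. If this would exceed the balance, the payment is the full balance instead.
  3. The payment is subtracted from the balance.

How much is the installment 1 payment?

$5,808.00

Installment 1: $46,458.48 − $5,808.00 → $40,650.48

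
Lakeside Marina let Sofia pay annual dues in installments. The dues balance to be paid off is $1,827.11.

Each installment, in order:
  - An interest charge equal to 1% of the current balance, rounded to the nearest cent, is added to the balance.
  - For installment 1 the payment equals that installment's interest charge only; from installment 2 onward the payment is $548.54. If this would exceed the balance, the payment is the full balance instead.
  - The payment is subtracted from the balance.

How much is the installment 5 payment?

$222.54

Installment 1: $1,827.11 +$18.27 interest = $1,845.38; pay $18.27 → $1,827.11
Installment 2: $1,827.11 +$18.27 interest = $1,845.38; pay $548.54 → $1,296.84
Installment 3: $1,296.84 +$12.97 interest = $1,309.81; pay $548.54 → $761.27
Installment 4: $761.27 +$7.61 interest = $768.88; pay $548.54 → $220.34
Installment 5: $220.34 +$2.20 interest = $222.54; pay $222.54 → $0.00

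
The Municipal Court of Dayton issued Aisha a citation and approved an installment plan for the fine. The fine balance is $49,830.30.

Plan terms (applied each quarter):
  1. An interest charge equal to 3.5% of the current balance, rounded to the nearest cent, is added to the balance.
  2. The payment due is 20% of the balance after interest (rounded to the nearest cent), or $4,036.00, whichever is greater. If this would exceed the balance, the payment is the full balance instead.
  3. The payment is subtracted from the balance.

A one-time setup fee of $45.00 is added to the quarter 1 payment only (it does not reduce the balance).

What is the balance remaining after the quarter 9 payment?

Quarter 1: $49,830.30 +$1,744.06 interest = $51,574.36; pay $10,314.87 (+ $45.00 fee) → $41,259.49
Quarter 2: $41,259.49 +$1,444.08 interest = $42,703.57; pay $8,540.71 → $34,162.86
Quarter 3: $34,162.86 +$1,195.70 interest = $35,358.56; pay $7,071.71 → $28,286.85
Quarter 4: $28,286.85 +$990.04 interest = $29,276.89; pay $5,855.38 → $23,421.51
Quarter 5: $23,421.51 +$819.75 interest = $24,241.26; pay $4,848.25 → $19,393.01
Quarter 6: $19,393.01 +$678.76 interest = $20,071.77; pay $4,036.00 → $16,035.77
Quarter 7: $16,035.77 +$561.25 interest = $16,597.02; pay $4,036.00 → $12,561.02
Quarter 8: $12,561.02 +$439.64 interest = $13,000.66; pay $4,036.00 → $8,964.66
Quarter 9: $8,964.66 +$313.76 interest = $9,278.42; pay $4,036.00 → $5,242.42

$5,242.42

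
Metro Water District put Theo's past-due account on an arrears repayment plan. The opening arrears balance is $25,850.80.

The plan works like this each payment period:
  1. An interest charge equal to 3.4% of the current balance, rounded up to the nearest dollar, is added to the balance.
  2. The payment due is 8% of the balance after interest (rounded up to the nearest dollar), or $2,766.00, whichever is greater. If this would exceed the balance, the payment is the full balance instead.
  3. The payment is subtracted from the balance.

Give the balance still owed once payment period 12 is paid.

# | Opening | Interest | Payment | End bal
1 | $25,850.80 | $879.00 | $2,766.00 | $23,963.80
2 | $23,963.80 | $815.00 | $2,766.00 | $22,012.80
3 | $22,012.80 | $749.00 | $2,766.00 | $19,995.80
4 | $19,995.80 | $680.00 | $2,766.00 | $17,909.80
5 | $17,909.80 | $609.00 | $2,766.00 | $15,752.80
6 | $15,752.80 | $536.00 | $2,766.00 | $13,522.80
7 | $13,522.80 | $460.00 | $2,766.00 | $11,216.80
8 | $11,216.80 | $382.00 | $2,766.00 | $8,832.80
9 | $8,832.80 | $301.00 | $2,766.00 | $6,367.80
10 | $6,367.80 | $217.00 | $2,766.00 | $3,818.80
11 | $3,818.80 | $130.00 | $2,766.00 | $1,182.80
12 | $1,182.80 | $41.00 | $1,223.80 | $0.00

$0.00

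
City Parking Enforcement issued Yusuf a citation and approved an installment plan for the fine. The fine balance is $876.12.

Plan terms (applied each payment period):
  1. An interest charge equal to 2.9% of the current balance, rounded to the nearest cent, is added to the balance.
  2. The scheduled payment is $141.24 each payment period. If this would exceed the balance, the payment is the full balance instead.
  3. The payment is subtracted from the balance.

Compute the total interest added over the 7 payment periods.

Payment period 1: $876.12 +$25.41 interest = $901.53; pay $141.24 → $760.29
Payment period 2: $760.29 +$22.05 interest = $782.34; pay $141.24 → $641.10
Payment period 3: $641.10 +$18.59 interest = $659.69; pay $141.24 → $518.45
Payment period 4: $518.45 +$15.04 interest = $533.49; pay $141.24 → $392.25
Payment period 5: $392.25 +$11.38 interest = $403.63; pay $141.24 → $262.39
Payment period 6: $262.39 +$7.61 interest = $270.00; pay $141.24 → $128.76
Payment period 7: $128.76 +$3.73 interest = $132.49; pay $132.49 → $0.00
Total interest: $25.41 + $22.05 + $18.59 + $15.04 + $11.38 + $7.61 + $3.73 = $103.81

$103.81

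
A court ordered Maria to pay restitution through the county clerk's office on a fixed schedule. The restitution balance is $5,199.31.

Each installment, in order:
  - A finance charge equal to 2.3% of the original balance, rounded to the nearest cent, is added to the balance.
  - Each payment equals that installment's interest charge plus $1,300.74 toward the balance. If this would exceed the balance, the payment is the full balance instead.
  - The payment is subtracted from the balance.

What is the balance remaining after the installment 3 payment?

$1,297.09

Installment 1: opening $5,199.31; interest $119.58 → $5,318.89; payment $1,420.32; balance $3,898.57
Installment 2: opening $3,898.57; interest $119.58 → $4,018.15; payment $1,420.32; balance $2,597.83
Installment 3: opening $2,597.83; interest $119.58 → $2,717.41; payment $1,420.32; balance $1,297.09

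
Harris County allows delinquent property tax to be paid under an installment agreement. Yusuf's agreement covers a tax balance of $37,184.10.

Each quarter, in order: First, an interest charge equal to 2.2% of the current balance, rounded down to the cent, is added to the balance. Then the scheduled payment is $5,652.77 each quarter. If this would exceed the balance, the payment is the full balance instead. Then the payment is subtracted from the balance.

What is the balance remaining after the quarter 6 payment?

# | Opening | Interest | Payment | End bal
1 | $37,184.10 | $818.05 | $5,652.77 | $32,349.38
2 | $32,349.38 | $711.68 | $5,652.77 | $27,408.29
3 | $27,408.29 | $602.98 | $5,652.77 | $22,358.50
4 | $22,358.50 | $491.88 | $5,652.77 | $17,197.61
5 | $17,197.61 | $378.34 | $5,652.77 | $11,923.18
6 | $11,923.18 | $262.30 | $5,652.77 | $6,532.71

$6,532.71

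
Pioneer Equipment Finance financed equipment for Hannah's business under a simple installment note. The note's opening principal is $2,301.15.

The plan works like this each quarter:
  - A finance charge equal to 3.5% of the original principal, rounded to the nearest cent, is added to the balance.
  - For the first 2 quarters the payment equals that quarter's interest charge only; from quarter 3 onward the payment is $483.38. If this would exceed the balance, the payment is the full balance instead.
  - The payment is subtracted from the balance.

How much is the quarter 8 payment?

$367.49

Quarter 1: $2,301.15 +$80.54 interest = $2,381.69; pay $80.54 → $2,301.15
Quarter 2: $2,301.15 +$80.54 interest = $2,381.69; pay $80.54 → $2,301.15
Quarter 3: $2,301.15 +$80.54 interest = $2,381.69; pay $483.38 → $1,898.31
Quarter 4: $1,898.31 +$80.54 interest = $1,978.85; pay $483.38 → $1,495.47
Quarter 5: $1,495.47 +$80.54 interest = $1,576.01; pay $483.38 → $1,092.63
Quarter 6: $1,092.63 +$80.54 interest = $1,173.17; pay $483.38 → $689.79
Quarter 7: $689.79 +$80.54 interest = $770.33; pay $483.38 → $286.95
Quarter 8: $286.95 +$80.54 interest = $367.49; pay $367.49 → $0.00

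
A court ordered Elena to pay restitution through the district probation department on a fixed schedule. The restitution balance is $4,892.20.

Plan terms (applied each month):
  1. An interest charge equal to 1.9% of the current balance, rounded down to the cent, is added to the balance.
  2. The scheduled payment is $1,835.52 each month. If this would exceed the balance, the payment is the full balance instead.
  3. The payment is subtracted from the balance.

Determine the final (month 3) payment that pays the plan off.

Month 1: $4,892.20 +$92.95 interest = $4,985.15; pay $1,835.52 → $3,149.63
Month 2: $3,149.63 +$59.84 interest = $3,209.47; pay $1,835.52 → $1,373.95
Month 3: $1,373.95 +$26.10 interest = $1,400.05; pay $1,400.05 → $0.00

$1,400.05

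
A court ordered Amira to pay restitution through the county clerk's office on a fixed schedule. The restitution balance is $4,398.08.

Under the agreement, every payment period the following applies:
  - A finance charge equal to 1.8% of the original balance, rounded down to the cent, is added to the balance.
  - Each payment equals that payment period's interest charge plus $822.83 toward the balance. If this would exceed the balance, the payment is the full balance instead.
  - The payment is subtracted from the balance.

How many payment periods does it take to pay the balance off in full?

6

Payment period 1: opening $4,398.08; interest $79.16 → $4,477.24; payment $901.99; balance $3,575.25
Payment period 2: opening $3,575.25; interest $79.16 → $3,654.41; payment $901.99; balance $2,752.42
Payment period 3: opening $2,752.42; interest $79.16 → $2,831.58; payment $901.99; balance $1,929.59
Payment period 4: opening $1,929.59; interest $79.16 → $2,008.75; payment $901.99; balance $1,106.76
Payment period 5: opening $1,106.76; interest $79.16 → $1,185.92; payment $901.99; balance $283.93
Payment period 6: opening $283.93; interest $79.16 → $363.09; payment $363.09; balance $0.00
Balance reaches $0.00 in payment period 6.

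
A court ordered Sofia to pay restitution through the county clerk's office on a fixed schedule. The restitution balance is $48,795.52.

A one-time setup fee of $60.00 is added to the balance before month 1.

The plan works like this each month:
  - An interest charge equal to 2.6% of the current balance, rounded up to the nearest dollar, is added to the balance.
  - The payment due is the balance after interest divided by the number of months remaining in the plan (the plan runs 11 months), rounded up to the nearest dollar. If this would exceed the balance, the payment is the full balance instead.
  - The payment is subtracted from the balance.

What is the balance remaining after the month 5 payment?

$30,297.52

Month 1: $48,855.52 +$1,271.00 interest = $50,126.52; pay $4,557.00 → $45,569.52
Month 2: $45,569.52 +$1,185.00 interest = $46,754.52; pay $4,676.00 → $42,078.52
Month 3: $42,078.52 +$1,095.00 interest = $43,173.52; pay $4,798.00 → $38,375.52
Month 4: $38,375.52 +$998.00 interest = $39,373.52; pay $4,922.00 → $34,451.52
Month 5: $34,451.52 +$896.00 interest = $35,347.52; pay $5,050.00 → $30,297.52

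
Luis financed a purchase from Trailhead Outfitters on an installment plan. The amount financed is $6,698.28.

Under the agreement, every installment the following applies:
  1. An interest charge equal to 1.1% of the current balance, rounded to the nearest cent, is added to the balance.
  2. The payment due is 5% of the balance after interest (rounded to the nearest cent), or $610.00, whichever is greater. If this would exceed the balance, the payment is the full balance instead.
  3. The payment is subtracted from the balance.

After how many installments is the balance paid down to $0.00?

12

# | Opening | Interest | Payment | End bal
1 | $6,698.28 | $73.68 | $610.00 | $6,161.96
2 | $6,161.96 | $67.78 | $610.00 | $5,619.74
3 | $5,619.74 | $61.82 | $610.00 | $5,071.56
4 | $5,071.56 | $55.79 | $610.00 | $4,517.35
5 | $4,517.35 | $49.69 | $610.00 | $3,957.04
6 | $3,957.04 | $43.53 | $610.00 | $3,390.57
7 | $3,390.57 | $37.30 | $610.00 | $2,817.87
8 | $2,817.87 | $31.00 | $610.00 | $2,238.87
9 | $2,238.87 | $24.63 | $610.00 | $1,653.50
10 | $1,653.50 | $18.19 | $610.00 | $1,061.69
11 | $1,061.69 | $11.68 | $610.00 | $463.37
12 | $463.37 | $5.10 | $468.47 | $0.00
Balance reaches $0.00 in installment 12.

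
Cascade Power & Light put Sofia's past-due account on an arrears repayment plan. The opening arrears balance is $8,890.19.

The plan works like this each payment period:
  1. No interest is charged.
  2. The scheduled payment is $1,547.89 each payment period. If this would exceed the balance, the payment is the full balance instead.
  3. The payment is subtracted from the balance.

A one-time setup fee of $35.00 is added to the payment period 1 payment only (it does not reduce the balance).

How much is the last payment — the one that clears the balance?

Payment period 1: $8,890.19 − $1,547.89 (+ $35.00 fee) → $7,342.30
Payment period 2: $7,342.30 − $1,547.89 → $5,794.41
Payment period 3: $5,794.41 − $1,547.89 → $4,246.52
Payment period 4: $4,246.52 − $1,547.89 → $2,698.63
Payment period 5: $2,698.63 − $1,547.89 → $1,150.74
Payment period 6: $1,150.74 − $1,150.74 → $0.00

$1,150.74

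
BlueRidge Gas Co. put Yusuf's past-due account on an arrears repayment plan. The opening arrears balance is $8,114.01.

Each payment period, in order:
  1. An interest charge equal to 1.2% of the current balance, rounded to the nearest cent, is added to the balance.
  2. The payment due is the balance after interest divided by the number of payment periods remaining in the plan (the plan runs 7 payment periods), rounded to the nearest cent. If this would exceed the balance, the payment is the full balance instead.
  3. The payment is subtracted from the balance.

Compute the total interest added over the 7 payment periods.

Payment period 1: opening $8,114.01; interest $97.37 → $8,211.38; payment $1,173.05; balance $7,038.33
Payment period 2: opening $7,038.33; interest $84.46 → $7,122.79; payment $1,187.13; balance $5,935.66
Payment period 3: opening $5,935.66; interest $71.23 → $6,006.89; payment $1,201.38; balance $4,805.51
Payment period 4: opening $4,805.51; interest $57.67 → $4,863.18; payment $1,215.80; balance $3,647.38
Payment period 5: opening $3,647.38; interest $43.77 → $3,691.15; payment $1,230.38; balance $2,460.77
Payment period 6: opening $2,460.77; interest $29.53 → $2,490.30; payment $1,245.15; balance $1,245.15
Payment period 7: opening $1,245.15; interest $14.94 → $1,260.09; payment $1,260.09; balance $0.00
Total interest: $97.37 + $84.46 + $71.23 + $57.67 + $43.77 + $29.53 + $14.94 = $398.97

$398.97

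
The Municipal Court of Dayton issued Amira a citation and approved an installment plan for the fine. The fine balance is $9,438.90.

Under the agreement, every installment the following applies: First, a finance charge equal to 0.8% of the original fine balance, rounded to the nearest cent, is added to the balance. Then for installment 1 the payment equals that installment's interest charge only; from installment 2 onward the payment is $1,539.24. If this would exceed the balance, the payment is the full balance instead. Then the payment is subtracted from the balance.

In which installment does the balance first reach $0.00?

Installment 1: opening $9,438.90; interest $75.51 → $9,514.41; payment $75.51; balance $9,438.90
Installment 2: opening $9,438.90; interest $75.51 → $9,514.41; payment $1,539.24; balance $7,975.17
Installment 3: opening $7,975.17; interest $75.51 → $8,050.68; payment $1,539.24; balance $6,511.44
Installment 4: opening $6,511.44; interest $75.51 → $6,586.95; payment $1,539.24; balance $5,047.71
Installment 5: opening $5,047.71; interest $75.51 → $5,123.22; payment $1,539.24; balance $3,583.98
Installment 6: opening $3,583.98; interest $75.51 → $3,659.49; payment $1,539.24; balance $2,120.25
Installment 7: opening $2,120.25; interest $75.51 → $2,195.76; payment $1,539.24; balance $656.52
Installment 8: opening $656.52; interest $75.51 → $732.03; payment $732.03; balance $0.00
Balance reaches $0.00 in installment 8.

8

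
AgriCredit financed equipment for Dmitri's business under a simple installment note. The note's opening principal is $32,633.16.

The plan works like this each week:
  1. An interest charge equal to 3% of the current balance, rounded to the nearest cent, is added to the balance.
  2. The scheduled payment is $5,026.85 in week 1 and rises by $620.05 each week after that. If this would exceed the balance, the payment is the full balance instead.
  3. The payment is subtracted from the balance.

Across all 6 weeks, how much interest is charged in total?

Week 1: $32,633.16 +$978.99 interest = $33,612.15; pay $5,026.85 → $28,585.30
Week 2: $28,585.30 +$857.56 interest = $29,442.86; pay $5,646.90 → $23,795.96
Week 3: $23,795.96 +$713.88 interest = $24,509.84; pay $6,266.95 → $18,242.89
Week 4: $18,242.89 +$547.29 interest = $18,790.18; pay $6,887.00 → $11,903.18
Week 5: $11,903.18 +$357.10 interest = $12,260.28; pay $7,507.05 → $4,753.23
Week 6: $4,753.23 +$142.60 interest = $4,895.83; pay $4,895.83 → $0.00
Total interest: $978.99 + $857.56 + $713.88 + $547.29 + $357.10 + $142.60 = $3,597.42

$3,597.42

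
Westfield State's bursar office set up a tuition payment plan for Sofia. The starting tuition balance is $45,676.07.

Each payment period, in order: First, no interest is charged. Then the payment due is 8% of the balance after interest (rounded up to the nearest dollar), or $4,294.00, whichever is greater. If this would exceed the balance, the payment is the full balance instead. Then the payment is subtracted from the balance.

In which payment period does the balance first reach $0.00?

Payment period 1: $45,676.07 − $4,294.00 → $41,382.07
Payment period 2: $41,382.07 − $4,294.00 → $37,088.07
Payment period 3: $37,088.07 − $4,294.00 → $32,794.07
Payment period 4: $32,794.07 − $4,294.00 → $28,500.07
Payment period 5: $28,500.07 − $4,294.00 → $24,206.07
Payment period 6: $24,206.07 − $4,294.00 → $19,912.07
Payment period 7: $19,912.07 − $4,294.00 → $15,618.07
Payment period 8: $15,618.07 − $4,294.00 → $11,324.07
Payment period 9: $11,324.07 − $4,294.00 → $7,030.07
Payment period 10: $7,030.07 − $4,294.00 → $2,736.07
Payment period 11: $2,736.07 − $2,736.07 → $0.00
Balance reaches $0.00 in payment period 11.

11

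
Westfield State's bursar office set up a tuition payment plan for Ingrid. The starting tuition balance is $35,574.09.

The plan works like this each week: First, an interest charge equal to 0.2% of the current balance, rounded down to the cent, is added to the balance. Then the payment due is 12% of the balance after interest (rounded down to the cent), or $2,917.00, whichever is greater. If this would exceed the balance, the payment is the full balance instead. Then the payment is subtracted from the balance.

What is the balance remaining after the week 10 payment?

# | Opening | Interest | Payment | End bal
1 | $35,574.09 | $71.14 | $4,277.42 | $31,367.81
2 | $31,367.81 | $62.73 | $3,771.66 | $27,658.88
3 | $27,658.88 | $55.31 | $3,325.70 | $24,388.49
4 | $24,388.49 | $48.77 | $2,932.47 | $21,504.79
5 | $21,504.79 | $43.00 | $2,917.00 | $18,630.79
6 | $18,630.79 | $37.26 | $2,917.00 | $15,751.05
7 | $15,751.05 | $31.50 | $2,917.00 | $12,865.55
8 | $12,865.55 | $25.73 | $2,917.00 | $9,974.28
9 | $9,974.28 | $19.94 | $2,917.00 | $7,077.22
10 | $7,077.22 | $14.15 | $2,917.00 | $4,174.37

$4,174.37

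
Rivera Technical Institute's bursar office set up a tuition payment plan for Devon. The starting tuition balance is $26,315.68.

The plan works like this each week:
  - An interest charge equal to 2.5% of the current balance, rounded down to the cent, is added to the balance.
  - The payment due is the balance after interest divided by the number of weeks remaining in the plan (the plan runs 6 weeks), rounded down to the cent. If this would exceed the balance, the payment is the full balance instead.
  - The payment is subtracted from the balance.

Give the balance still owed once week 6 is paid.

Week 1: $26,315.68 +$657.89 interest = $26,973.57; pay $4,495.59 → $22,477.98
Week 2: $22,477.98 +$561.94 interest = $23,039.92; pay $4,607.98 → $18,431.94
Week 3: $18,431.94 +$460.79 interest = $18,892.73; pay $4,723.18 → $14,169.55
Week 4: $14,169.55 +$354.23 interest = $14,523.78; pay $4,841.26 → $9,682.52
Week 5: $9,682.52 +$242.06 interest = $9,924.58; pay $4,962.29 → $4,962.29
Week 6: $4,962.29 +$124.05 interest = $5,086.34; pay $5,086.34 → $0.00

$0.00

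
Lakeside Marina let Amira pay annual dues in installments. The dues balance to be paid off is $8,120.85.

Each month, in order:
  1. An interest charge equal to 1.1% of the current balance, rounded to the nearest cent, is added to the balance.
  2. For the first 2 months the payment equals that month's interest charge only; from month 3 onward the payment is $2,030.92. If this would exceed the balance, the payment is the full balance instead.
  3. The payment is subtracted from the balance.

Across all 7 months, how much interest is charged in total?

# | Opening | Interest | Payment | End bal
1 | $8,120.85 | $89.33 | $89.33 | $8,120.85
2 | $8,120.85 | $89.33 | $89.33 | $8,120.85
3 | $8,120.85 | $89.33 | $2,030.92 | $6,179.26
4 | $6,179.26 | $67.97 | $2,030.92 | $4,216.31
5 | $4,216.31 | $46.38 | $2,030.92 | $2,231.77
6 | $2,231.77 | $24.55 | $2,030.92 | $225.40
7 | $225.40 | $2.48 | $227.88 | $0.00
Total interest: $89.33 + $89.33 + $89.33 + $67.97 + $46.38 + $24.55 + $2.48 = $409.37

$409.37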